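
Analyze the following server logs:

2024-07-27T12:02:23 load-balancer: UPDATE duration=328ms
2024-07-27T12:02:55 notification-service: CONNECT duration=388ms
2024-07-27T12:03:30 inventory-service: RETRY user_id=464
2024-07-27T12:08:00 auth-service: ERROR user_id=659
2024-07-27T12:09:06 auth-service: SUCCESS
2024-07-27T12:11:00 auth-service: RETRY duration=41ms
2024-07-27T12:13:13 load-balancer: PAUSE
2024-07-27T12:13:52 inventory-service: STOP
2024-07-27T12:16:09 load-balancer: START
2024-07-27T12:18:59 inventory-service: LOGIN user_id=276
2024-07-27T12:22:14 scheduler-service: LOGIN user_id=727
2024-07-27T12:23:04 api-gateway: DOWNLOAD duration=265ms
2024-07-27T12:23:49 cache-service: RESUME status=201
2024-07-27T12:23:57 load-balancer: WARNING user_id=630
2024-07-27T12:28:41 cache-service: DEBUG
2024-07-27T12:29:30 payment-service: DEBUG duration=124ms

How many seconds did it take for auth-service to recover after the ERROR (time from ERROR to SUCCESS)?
66

To calculate recovery time:

1. Find ERROR event for auth-service: 2024-07-27T12:08:00
2. Find next SUCCESS event for auth-service: 2024-07-27T12:09:06
3. Recovery time: 2024-07-27T12:09:06 - 2024-07-27T12:08:00 = 66 seconds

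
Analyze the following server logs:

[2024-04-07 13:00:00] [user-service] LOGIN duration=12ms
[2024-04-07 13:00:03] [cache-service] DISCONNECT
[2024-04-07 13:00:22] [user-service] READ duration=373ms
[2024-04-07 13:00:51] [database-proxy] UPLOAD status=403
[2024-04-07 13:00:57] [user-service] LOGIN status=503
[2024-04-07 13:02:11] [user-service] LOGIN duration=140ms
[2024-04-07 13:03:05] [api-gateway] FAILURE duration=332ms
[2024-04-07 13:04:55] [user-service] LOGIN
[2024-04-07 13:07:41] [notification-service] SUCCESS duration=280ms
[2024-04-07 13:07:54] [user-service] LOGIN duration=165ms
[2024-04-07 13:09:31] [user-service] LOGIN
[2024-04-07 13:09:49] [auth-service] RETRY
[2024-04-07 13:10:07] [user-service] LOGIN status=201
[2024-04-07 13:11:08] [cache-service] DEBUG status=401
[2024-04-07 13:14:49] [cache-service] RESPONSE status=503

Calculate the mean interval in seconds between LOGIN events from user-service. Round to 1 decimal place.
101.2

To calculate average interval:

1. Find all LOGIN events for user-service in order
2. Calculate time gaps between consecutive events
3. Compute mean of gaps: 607 / 6 = 101.2 seconds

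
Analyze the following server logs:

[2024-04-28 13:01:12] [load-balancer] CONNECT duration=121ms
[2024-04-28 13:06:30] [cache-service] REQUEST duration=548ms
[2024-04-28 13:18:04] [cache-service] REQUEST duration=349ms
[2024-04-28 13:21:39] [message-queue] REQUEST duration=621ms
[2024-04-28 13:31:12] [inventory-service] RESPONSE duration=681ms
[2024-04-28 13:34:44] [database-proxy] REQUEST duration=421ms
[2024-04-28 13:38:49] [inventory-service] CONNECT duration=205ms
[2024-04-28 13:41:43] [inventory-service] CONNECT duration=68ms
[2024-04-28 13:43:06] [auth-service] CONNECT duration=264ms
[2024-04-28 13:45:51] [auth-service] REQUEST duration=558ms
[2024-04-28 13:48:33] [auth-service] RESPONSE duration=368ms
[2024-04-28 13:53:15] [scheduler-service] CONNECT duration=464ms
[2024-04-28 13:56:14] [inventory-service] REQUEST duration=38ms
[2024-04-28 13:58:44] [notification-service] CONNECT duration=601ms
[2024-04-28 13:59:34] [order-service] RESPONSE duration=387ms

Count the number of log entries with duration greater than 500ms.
5

To count timeouts:

1. Threshold: 500ms
2. Extract duration from each log entry
3. Count entries where duration > 500
4. Timeout count: 5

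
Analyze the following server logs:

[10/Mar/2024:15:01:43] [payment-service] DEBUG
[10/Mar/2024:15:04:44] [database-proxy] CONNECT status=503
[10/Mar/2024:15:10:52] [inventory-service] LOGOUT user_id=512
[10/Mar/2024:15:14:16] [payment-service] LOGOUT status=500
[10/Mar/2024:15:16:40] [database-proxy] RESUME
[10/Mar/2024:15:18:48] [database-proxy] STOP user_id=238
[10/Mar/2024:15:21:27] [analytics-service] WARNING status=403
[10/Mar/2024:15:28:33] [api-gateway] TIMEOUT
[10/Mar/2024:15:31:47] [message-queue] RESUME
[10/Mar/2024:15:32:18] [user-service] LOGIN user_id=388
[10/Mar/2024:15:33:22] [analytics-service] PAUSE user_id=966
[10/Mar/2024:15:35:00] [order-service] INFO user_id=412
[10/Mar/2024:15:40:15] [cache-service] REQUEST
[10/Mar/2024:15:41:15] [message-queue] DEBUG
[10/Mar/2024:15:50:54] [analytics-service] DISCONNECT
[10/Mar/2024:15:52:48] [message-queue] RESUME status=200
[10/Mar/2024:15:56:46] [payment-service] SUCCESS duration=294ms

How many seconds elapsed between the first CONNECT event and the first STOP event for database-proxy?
844

To find the time between events:

1. Locate the first CONNECT event for database-proxy: 10/Mar/2024:15:04:44
2. Locate the first STOP event for database-proxy: 10/Mar/2024:15:18:48
3. Calculate the difference: 10/Mar/2024:15:18:48 - 10/Mar/2024:15:04:44 = 844 seconds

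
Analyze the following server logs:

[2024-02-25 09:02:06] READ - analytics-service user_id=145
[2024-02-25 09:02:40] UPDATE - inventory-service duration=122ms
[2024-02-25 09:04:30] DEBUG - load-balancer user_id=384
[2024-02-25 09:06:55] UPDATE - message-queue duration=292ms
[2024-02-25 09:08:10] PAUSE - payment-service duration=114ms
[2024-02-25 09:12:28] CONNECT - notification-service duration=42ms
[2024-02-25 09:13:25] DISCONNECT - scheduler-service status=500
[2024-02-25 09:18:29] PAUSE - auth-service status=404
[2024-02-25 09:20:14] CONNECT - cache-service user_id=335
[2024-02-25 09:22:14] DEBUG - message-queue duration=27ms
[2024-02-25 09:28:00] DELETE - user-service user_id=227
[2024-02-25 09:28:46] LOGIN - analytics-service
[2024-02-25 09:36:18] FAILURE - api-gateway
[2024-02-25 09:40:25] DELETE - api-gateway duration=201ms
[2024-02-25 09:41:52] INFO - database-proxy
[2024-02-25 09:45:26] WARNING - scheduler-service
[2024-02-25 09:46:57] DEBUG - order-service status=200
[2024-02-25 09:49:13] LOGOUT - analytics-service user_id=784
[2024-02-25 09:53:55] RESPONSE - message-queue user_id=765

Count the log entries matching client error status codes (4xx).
1

To find matching entries:

1. Pattern to match: client error status codes (4xx)
2. Scan each log entry for the pattern
3. Count matches: 1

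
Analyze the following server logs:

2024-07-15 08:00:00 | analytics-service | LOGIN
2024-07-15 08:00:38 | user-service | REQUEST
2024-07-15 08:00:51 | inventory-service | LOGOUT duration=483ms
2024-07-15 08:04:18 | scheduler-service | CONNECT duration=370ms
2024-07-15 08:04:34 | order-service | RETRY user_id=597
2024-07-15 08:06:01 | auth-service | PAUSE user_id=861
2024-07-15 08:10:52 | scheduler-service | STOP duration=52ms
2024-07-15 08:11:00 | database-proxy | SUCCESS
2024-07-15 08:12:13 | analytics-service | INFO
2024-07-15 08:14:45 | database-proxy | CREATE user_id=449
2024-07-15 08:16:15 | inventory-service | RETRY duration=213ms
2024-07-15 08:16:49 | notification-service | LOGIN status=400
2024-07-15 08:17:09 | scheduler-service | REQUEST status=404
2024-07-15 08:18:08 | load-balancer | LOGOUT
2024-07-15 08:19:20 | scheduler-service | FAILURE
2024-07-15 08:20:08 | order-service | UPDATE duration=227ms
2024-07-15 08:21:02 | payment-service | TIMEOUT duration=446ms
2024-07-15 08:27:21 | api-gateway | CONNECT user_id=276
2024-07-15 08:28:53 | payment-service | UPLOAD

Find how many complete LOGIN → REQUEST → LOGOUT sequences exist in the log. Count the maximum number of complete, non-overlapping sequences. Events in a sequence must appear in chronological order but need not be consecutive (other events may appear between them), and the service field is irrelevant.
2

To count sequences:

1. Look for pattern: LOGIN → REQUEST → LOGOUT
2. Greedily scan the log in chronological order, matching each sequence element in turn (ignoring service)
3. Each time the full pattern completes, increment the count and restart matching from the next event
4. Complete non-overlapping sequences found: 2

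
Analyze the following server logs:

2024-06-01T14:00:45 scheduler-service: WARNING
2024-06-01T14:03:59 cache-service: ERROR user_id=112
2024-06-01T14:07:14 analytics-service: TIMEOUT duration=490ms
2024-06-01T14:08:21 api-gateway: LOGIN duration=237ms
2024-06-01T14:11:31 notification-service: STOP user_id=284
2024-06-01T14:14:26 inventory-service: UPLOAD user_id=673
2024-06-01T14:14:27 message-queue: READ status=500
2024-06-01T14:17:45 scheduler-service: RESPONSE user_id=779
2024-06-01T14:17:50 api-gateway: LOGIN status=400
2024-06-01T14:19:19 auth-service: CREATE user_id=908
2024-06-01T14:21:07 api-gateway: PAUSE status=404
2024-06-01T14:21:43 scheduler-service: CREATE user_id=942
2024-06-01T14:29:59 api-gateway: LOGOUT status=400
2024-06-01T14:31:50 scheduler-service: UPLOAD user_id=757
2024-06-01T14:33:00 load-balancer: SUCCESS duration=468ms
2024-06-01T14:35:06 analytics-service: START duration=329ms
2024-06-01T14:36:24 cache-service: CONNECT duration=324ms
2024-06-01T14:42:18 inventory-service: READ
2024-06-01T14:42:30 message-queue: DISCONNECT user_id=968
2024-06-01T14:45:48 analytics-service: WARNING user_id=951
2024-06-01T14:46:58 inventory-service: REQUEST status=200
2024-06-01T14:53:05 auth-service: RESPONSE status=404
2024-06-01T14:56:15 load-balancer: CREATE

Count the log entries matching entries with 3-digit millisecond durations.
5

To find matching entries:

1. Pattern to match: entries with 3-digit millisecond durations
2. Scan each log entry for the pattern
3. Count matches: 5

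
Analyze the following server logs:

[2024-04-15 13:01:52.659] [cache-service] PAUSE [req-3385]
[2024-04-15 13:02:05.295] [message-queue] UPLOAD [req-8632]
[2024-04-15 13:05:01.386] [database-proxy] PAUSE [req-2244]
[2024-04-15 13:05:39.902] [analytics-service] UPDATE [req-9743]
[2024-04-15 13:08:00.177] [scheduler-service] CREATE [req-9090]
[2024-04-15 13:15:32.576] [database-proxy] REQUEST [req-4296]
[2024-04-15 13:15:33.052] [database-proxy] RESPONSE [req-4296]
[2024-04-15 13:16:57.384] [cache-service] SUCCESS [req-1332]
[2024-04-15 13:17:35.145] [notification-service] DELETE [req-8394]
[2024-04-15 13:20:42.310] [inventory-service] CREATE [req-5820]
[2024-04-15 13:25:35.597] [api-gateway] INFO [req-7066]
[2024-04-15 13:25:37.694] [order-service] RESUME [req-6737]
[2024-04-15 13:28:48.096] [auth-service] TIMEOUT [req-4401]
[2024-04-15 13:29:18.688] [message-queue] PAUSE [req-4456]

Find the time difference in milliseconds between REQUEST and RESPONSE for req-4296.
476

To calculate latency:

1. Find REQUEST with id req-4296: 2024-04-15 13:15:32.576
2. Find RESPONSE with id req-4296: 2024-04-15 13:15:33.052
3. Latency: 2024-04-15 13:15:33.052 - 2024-04-15 13:15:32.576 = 476ms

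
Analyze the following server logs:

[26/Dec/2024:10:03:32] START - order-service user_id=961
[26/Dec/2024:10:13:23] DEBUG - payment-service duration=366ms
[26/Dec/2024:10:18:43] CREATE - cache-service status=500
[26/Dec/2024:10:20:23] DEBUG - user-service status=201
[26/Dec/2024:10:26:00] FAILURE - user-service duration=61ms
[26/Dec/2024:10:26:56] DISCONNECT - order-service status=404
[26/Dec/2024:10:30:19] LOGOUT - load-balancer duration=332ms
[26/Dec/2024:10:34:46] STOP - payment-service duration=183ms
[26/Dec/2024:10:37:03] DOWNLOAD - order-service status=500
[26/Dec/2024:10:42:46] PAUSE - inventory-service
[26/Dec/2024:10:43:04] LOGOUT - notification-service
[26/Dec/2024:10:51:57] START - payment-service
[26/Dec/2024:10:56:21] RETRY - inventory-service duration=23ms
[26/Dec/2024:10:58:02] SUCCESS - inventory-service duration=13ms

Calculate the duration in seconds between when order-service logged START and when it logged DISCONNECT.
1404

To find the time between events:

1. Locate the first START event for order-service: 26/Dec/2024:10:03:32
2. Locate the first DISCONNECT event for order-service: 26/Dec/2024:10:26:56
3. Calculate the difference: 26/Dec/2024:10:26:56 - 26/Dec/2024:10:03:32 = 1404 seconds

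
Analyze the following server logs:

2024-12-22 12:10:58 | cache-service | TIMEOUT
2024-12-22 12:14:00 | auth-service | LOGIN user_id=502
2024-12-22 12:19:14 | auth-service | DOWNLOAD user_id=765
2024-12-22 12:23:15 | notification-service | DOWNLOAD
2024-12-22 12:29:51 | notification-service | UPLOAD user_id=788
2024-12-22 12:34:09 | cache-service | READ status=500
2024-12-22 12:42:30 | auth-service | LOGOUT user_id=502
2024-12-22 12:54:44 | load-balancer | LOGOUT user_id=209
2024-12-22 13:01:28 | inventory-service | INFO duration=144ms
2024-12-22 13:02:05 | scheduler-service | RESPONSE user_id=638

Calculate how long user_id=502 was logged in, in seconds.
1710

To calculate session duration:

1. Find LOGIN event for user_id=502: 2024-12-22 12:14:00
2. Find LOGOUT event for user_id=502: 2024-12-22 12:42:30
3. Session duration: 2024-12-22 12:42:30 - 2024-12-22 12:14:00 = 1710 seconds (28 minutes)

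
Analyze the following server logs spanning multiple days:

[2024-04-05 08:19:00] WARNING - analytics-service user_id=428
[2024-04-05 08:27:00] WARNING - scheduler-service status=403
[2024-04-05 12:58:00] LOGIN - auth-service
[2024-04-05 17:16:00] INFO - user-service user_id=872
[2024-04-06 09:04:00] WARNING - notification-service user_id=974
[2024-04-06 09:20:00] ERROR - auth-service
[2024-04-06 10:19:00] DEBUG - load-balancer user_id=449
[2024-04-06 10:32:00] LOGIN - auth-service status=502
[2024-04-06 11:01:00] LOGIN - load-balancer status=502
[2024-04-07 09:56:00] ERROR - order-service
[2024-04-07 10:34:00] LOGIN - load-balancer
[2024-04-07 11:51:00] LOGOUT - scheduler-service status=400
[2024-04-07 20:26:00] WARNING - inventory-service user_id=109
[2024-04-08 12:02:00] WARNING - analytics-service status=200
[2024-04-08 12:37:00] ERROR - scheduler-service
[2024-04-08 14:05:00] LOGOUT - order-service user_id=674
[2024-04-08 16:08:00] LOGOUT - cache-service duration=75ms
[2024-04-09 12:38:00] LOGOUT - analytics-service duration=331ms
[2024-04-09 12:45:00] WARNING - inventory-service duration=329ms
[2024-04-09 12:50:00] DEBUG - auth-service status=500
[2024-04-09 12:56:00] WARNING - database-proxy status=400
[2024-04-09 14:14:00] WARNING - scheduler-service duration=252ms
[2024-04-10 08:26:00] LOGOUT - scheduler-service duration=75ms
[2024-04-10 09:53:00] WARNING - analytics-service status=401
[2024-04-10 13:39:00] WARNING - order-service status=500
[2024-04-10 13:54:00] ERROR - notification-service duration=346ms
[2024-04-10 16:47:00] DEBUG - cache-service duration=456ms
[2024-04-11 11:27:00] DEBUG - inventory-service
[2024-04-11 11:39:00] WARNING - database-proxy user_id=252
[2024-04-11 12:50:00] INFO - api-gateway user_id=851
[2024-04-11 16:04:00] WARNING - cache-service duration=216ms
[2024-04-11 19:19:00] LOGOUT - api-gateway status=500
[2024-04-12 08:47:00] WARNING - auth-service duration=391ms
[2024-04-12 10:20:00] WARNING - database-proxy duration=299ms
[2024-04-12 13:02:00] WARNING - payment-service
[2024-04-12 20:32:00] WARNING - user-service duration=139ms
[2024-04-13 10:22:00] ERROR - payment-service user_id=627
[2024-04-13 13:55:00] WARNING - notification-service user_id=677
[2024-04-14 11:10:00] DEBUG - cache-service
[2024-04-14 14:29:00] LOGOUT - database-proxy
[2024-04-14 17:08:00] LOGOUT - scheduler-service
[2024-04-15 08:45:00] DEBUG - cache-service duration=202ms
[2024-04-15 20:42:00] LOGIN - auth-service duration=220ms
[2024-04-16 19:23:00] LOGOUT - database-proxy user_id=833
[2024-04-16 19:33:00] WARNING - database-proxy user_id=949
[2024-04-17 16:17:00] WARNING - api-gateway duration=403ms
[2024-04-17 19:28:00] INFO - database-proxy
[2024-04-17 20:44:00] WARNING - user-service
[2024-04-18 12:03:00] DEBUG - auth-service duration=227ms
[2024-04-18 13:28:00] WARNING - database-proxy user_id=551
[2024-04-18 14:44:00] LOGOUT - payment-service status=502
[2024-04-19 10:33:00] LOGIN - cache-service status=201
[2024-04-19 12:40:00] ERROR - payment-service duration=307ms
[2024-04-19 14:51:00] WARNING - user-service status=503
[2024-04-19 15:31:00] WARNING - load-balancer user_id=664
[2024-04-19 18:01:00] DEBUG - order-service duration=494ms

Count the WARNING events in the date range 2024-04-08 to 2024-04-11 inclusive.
8

To filter by date range:

1. Date range: 2024-04-08 through 2024-04-11, both dates inclusive
2. Filter for WARNING events whose date falls in this range
3. Count matching events: 8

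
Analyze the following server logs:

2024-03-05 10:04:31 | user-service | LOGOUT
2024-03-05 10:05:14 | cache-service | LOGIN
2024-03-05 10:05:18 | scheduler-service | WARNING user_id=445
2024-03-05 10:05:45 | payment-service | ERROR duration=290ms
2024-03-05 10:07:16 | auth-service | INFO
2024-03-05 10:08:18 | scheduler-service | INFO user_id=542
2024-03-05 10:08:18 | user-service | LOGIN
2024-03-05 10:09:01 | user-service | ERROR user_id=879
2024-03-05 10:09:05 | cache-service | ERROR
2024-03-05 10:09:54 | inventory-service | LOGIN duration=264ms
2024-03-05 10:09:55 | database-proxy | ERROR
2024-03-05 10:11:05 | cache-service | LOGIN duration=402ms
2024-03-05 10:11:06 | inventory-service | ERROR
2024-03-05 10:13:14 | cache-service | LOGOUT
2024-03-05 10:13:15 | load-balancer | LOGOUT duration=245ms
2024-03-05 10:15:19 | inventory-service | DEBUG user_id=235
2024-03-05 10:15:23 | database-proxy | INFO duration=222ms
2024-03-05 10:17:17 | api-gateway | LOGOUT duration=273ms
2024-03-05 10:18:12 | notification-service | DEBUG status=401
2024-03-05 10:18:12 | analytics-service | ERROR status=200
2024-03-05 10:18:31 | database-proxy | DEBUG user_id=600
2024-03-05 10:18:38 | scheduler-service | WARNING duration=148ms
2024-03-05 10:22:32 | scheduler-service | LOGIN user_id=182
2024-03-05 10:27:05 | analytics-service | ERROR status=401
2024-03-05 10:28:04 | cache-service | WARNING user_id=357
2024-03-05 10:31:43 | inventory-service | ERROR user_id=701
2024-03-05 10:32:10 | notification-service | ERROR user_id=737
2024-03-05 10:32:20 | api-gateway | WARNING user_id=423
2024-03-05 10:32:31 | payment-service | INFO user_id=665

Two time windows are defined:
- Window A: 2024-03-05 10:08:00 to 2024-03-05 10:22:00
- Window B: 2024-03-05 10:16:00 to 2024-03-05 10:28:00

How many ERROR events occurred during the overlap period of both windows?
1

To find overlap events:

1. Window A: 2024-03-05 10:08:00 to 2024-03-05 10:22:00
2. Window B: 2024-03-05 10:16:00 to 2024-03-05 10:28:00
3. Overlap period: 2024-03-05 10:16:00 to 2024-03-05 10:22:00
4. Count ERROR events in overlap: 1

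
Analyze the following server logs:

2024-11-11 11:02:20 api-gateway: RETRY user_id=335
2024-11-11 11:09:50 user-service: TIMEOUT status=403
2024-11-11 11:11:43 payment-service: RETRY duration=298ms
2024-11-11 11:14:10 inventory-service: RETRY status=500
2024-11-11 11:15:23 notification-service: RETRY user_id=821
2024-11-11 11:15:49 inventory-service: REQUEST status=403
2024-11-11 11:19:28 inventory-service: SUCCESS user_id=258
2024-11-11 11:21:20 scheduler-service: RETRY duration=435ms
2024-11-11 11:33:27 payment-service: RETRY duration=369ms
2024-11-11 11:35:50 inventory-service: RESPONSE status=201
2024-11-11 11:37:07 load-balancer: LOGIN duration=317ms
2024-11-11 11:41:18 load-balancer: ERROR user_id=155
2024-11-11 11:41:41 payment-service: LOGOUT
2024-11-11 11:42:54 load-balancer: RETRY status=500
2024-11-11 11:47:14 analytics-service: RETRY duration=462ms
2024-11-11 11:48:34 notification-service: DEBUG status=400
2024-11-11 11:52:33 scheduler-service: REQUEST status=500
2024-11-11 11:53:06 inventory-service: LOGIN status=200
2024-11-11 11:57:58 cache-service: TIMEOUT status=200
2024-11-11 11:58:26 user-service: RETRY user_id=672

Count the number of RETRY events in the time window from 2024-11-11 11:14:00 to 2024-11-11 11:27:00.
3

To count events in the time window:

1. Window boundaries: 2024-11-11 11:14:00 to 2024-11-11 11:27:00
2. Filter for RETRY events within this window
3. Count matching events: 3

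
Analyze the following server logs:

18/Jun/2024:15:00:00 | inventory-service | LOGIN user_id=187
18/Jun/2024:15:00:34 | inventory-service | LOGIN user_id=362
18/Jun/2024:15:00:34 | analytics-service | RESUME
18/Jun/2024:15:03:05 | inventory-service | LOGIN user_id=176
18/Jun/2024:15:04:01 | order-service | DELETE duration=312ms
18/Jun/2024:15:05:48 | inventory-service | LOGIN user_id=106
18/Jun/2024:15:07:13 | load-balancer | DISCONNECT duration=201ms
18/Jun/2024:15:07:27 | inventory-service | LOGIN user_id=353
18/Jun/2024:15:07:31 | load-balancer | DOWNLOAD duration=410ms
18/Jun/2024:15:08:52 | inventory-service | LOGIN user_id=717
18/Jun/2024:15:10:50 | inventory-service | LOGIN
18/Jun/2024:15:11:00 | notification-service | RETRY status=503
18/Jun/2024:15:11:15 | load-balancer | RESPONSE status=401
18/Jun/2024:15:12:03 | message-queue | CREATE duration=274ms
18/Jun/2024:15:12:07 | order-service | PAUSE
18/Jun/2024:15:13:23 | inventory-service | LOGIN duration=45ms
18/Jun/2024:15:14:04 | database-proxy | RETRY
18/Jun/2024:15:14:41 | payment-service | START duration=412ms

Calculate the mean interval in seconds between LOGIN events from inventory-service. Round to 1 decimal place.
114.7

To calculate average interval:

1. Find all LOGIN events for inventory-service in order
2. Calculate time gaps between consecutive events
3. Compute mean of gaps: 803 / 7 = 114.7 seconds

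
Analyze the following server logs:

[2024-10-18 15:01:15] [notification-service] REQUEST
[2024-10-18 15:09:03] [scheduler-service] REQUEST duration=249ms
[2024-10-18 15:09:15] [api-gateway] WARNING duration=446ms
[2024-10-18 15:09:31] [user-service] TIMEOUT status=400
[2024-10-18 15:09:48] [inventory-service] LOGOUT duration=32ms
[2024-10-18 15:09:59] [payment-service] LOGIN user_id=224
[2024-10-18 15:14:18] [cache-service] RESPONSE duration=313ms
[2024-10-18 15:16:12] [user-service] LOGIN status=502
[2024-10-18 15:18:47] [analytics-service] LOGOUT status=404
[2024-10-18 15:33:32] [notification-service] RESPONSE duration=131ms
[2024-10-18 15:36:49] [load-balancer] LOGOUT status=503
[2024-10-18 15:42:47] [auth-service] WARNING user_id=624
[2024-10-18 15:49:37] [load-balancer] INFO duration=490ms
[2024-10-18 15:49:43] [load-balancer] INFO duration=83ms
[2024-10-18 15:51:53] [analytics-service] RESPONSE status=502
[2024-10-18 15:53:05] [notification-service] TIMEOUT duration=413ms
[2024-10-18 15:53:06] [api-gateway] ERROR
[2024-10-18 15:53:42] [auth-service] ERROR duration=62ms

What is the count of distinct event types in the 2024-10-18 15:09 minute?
5

To count unique event types:

1. Filter events in the minute starting at 2024-10-18 15:09
2. Extract event types from matching entries
3. Count unique types: 5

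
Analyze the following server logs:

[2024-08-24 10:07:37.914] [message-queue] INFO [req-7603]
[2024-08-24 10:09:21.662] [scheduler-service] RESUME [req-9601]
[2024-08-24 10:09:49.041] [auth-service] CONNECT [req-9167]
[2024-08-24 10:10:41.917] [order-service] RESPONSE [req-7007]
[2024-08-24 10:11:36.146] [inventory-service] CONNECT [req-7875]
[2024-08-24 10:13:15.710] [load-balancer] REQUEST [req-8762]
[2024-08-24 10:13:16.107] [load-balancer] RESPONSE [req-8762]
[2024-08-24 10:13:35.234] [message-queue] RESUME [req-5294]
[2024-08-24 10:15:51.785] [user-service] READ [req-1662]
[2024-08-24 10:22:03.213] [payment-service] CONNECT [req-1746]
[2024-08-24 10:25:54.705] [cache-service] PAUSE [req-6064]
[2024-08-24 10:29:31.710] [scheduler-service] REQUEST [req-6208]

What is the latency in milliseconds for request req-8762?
397

To calculate latency:

1. Find REQUEST with id req-8762: 2024-08-24 10:13:15.710
2. Find RESPONSE with id req-8762: 2024-08-24 10:13:16.107
3. Latency: 2024-08-24 10:13:16.107 - 2024-08-24 10:13:15.710 = 397ms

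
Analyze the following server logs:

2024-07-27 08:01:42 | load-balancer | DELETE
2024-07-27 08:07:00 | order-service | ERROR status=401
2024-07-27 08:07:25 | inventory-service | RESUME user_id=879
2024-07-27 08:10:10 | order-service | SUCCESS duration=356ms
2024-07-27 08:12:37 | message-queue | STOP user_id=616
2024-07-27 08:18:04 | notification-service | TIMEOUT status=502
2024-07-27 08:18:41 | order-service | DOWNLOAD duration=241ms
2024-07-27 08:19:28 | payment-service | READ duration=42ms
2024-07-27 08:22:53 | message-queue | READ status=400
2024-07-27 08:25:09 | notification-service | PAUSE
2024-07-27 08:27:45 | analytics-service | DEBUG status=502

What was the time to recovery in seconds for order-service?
190

To calculate recovery time:

1. Find ERROR event for order-service: 2024-07-27 08:07:00
2. Find next SUCCESS event for order-service: 2024-07-27 08:10:10
3. Recovery time: 2024-07-27 08:10:10 - 2024-07-27 08:07:00 = 190 seconds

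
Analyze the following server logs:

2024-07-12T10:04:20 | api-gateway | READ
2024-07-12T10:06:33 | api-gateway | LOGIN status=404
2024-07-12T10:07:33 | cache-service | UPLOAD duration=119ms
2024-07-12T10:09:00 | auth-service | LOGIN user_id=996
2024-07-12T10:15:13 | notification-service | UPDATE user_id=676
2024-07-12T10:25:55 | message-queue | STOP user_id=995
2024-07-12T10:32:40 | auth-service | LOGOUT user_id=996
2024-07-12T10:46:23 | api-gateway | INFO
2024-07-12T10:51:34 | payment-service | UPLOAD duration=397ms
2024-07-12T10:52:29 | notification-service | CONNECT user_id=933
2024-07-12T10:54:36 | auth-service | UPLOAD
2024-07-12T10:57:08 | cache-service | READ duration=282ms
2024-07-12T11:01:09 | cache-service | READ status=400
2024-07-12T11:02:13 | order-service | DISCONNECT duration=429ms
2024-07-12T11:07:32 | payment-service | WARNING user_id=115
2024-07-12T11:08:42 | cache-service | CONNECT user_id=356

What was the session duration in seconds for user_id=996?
1420

To calculate session duration:

1. Find LOGIN event for user_id=996: 2024-07-12T10:09:00
2. Find LOGOUT event for user_id=996: 2024-07-12T10:32:40
3. Session duration: 2024-07-12T10:32:40 - 2024-07-12T10:09:00 = 1420 seconds (23 minutes)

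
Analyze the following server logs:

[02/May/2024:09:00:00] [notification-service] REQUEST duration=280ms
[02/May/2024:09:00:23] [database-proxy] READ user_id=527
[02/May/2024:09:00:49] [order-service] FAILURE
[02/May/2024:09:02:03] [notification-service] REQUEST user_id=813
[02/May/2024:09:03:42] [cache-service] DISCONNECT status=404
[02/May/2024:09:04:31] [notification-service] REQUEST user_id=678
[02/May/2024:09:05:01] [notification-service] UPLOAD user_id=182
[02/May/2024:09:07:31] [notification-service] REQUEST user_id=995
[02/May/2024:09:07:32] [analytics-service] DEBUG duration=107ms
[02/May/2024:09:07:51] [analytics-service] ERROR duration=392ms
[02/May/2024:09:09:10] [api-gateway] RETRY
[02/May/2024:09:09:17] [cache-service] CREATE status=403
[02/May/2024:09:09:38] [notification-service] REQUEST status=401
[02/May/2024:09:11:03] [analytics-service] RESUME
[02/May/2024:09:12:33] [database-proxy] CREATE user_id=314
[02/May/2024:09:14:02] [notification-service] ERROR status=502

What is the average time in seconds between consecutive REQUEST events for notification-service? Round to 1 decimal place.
144.5

To calculate average interval:

1. Find all REQUEST events for notification-service in order
2. Calculate time gaps between consecutive events
3. Compute mean of gaps: 578 / 4 = 144.5 seconds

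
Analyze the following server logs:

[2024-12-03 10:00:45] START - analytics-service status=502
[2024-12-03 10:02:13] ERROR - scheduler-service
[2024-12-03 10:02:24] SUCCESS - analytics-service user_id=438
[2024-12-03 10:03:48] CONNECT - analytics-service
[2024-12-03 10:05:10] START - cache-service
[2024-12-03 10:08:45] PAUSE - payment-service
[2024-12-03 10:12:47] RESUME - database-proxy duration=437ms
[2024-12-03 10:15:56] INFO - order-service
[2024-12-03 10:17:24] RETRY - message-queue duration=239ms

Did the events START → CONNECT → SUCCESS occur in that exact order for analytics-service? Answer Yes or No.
No

To verify sequence order:

1. Find all events in sequence START → CONNECT → SUCCESS for analytics-service
2. Extract their timestamps
3. Check if timestamps are in ascending order
4. Result: No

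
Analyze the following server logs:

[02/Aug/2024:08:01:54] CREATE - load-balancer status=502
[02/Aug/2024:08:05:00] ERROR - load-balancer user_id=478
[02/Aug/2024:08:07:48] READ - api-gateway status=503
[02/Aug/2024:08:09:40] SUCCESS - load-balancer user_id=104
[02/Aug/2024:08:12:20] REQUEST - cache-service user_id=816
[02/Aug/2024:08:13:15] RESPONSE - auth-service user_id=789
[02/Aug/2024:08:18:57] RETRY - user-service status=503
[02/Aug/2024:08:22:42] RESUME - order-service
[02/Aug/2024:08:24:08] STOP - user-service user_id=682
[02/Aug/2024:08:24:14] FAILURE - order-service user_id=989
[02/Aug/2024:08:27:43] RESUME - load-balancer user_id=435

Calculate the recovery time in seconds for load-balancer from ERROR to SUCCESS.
280

To calculate recovery time:

1. Find ERROR event for load-balancer: 02/Aug/2024:08:05:00
2. Find next SUCCESS event for load-balancer: 02/Aug/2024:08:09:40
3. Recovery time: 02/Aug/2024:08:09:40 - 02/Aug/2024:08:05:00 = 280 seconds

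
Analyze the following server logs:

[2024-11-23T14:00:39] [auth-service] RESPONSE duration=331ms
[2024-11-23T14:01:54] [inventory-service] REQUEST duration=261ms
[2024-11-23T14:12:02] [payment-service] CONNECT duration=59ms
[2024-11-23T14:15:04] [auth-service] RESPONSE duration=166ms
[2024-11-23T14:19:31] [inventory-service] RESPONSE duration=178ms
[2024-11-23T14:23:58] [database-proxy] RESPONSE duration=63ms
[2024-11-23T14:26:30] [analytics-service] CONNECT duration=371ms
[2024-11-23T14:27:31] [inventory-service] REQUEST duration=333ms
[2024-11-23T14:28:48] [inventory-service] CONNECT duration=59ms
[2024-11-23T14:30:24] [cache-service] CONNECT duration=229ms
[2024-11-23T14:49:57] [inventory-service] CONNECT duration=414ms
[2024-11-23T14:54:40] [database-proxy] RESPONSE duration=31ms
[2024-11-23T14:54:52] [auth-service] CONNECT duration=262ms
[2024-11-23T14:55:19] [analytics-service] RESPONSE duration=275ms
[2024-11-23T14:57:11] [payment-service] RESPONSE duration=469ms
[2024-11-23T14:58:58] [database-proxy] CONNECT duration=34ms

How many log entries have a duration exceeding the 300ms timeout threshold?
5

To count timeouts:

1. Threshold: 300ms
2. Extract duration from each log entry
3. Count entries where duration > 300
4. Timeout count: 5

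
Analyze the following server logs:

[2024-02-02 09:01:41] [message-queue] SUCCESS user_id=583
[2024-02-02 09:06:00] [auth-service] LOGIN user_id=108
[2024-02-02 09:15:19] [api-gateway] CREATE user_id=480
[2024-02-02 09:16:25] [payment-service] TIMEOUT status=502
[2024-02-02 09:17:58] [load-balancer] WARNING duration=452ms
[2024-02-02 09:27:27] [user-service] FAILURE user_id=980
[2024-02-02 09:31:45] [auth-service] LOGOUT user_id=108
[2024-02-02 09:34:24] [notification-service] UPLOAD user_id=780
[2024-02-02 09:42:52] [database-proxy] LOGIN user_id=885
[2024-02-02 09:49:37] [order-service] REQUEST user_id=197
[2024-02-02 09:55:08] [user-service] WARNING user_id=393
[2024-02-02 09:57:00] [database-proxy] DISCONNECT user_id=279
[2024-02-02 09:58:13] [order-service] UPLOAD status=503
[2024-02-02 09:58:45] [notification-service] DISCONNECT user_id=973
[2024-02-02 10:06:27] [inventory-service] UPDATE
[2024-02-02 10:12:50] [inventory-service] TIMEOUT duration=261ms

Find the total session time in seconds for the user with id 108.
1545

To calculate session duration:

1. Find LOGIN event for user_id=108: 2024-02-02 09:06:00
2. Find LOGOUT event for user_id=108: 2024-02-02 09:31:45
3. Session duration: 2024-02-02 09:31:45 - 2024-02-02 09:06:00 = 1545 seconds (25 minutes)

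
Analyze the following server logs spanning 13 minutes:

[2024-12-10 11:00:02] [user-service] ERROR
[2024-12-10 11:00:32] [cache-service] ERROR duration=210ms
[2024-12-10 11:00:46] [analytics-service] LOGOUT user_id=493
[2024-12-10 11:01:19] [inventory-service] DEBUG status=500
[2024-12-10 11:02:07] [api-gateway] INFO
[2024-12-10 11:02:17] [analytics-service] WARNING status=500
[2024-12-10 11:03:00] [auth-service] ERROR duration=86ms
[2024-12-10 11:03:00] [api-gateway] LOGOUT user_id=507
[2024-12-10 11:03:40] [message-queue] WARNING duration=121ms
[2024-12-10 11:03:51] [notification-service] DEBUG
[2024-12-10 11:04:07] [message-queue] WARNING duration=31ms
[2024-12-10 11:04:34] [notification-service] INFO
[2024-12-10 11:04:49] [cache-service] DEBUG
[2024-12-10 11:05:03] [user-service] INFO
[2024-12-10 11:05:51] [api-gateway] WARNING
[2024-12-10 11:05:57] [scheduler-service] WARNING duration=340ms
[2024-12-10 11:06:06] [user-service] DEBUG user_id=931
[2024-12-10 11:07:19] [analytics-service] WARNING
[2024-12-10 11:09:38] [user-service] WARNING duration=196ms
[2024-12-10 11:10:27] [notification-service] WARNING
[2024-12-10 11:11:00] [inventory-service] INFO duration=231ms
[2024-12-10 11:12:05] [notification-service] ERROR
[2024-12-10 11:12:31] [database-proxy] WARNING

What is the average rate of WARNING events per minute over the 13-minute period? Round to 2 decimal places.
0.69

To calculate the rate:

1. Count total WARNING events: 9
2. Total time period: 13 minutes
3. Rate = 9 / 13 = 0.69 events per minute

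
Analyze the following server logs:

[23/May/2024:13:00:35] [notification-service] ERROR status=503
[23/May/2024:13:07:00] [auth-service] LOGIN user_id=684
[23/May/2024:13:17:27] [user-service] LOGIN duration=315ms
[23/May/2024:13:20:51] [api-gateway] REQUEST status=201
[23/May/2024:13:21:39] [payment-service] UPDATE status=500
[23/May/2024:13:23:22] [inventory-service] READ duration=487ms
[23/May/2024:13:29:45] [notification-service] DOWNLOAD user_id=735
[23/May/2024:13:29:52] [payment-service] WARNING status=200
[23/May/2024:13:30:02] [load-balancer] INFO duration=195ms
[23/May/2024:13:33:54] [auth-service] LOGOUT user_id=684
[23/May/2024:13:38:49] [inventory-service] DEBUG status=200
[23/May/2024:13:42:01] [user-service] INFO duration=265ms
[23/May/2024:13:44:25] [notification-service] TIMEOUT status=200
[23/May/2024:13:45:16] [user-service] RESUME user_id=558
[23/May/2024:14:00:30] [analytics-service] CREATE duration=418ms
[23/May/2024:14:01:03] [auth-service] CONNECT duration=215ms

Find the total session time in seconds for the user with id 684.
1614

To calculate session duration:

1. Find LOGIN event for user_id=684: 23/May/2024:13:07:00
2. Find LOGOUT event for user_id=684: 23/May/2024:13:33:54
3. Session duration: 23/May/2024:13:33:54 - 23/May/2024:13:07:00 = 1614 seconds (26 minutes)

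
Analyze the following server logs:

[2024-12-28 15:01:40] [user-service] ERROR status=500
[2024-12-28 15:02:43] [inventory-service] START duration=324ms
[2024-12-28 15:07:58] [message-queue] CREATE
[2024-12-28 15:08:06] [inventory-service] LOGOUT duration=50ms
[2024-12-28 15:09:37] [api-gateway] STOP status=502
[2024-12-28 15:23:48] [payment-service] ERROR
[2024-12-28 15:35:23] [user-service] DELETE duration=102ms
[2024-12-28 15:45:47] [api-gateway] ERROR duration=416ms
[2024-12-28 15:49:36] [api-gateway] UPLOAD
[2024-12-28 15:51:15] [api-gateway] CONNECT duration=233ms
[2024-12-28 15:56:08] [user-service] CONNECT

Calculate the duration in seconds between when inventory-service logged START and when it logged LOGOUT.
323

To find the time between events:

1. Locate the first START event for inventory-service: 2024-12-28 15:02:43
2. Locate the first LOGOUT event for inventory-service: 2024-12-28 15:08:06
3. Calculate the difference: 2024-12-28 15:08:06 - 2024-12-28 15:02:43 = 323 seconds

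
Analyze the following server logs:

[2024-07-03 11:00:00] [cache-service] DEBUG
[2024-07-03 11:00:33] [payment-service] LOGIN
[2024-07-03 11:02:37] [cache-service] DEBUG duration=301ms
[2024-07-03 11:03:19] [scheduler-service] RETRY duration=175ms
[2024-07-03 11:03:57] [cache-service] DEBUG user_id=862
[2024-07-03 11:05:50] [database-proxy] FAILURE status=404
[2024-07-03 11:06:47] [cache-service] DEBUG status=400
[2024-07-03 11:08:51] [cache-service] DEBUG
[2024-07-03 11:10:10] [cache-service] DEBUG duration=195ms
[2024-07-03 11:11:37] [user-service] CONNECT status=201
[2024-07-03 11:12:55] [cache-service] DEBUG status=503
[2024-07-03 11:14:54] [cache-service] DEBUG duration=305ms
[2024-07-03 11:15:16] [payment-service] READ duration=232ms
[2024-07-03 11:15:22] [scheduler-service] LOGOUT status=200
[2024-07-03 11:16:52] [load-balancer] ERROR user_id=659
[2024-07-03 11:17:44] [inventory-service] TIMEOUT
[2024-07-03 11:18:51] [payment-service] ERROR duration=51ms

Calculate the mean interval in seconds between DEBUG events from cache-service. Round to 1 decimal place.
127.7

To calculate average interval:

1. Find all DEBUG events for cache-service in order
2. Calculate time gaps between consecutive events
3. Compute mean of gaps: 894 / 7 = 127.7 seconds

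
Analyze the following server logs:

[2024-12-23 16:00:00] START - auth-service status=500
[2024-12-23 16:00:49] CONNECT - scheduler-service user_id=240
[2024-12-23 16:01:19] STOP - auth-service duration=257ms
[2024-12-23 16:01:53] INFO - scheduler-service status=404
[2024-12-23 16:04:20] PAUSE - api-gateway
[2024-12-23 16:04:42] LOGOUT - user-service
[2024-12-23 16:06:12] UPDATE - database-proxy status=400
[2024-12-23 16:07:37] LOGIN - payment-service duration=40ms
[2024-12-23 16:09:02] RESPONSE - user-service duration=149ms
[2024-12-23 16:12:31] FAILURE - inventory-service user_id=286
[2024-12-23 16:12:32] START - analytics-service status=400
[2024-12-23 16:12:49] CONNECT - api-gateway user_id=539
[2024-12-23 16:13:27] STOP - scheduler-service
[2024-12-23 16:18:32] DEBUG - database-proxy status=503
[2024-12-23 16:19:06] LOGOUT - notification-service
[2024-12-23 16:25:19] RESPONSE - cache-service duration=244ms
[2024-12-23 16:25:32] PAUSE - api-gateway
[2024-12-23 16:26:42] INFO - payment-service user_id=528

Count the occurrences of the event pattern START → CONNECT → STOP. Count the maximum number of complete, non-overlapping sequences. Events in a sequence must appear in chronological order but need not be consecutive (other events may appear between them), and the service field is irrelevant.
2

To count sequences:

1. Look for pattern: START → CONNECT → STOP
2. Greedily scan the log in chronological order, matching each sequence element in turn (ignoring service)
3. Each time the full pattern completes, increment the count and restart matching from the next event
4. Complete non-overlapping sequences found: 2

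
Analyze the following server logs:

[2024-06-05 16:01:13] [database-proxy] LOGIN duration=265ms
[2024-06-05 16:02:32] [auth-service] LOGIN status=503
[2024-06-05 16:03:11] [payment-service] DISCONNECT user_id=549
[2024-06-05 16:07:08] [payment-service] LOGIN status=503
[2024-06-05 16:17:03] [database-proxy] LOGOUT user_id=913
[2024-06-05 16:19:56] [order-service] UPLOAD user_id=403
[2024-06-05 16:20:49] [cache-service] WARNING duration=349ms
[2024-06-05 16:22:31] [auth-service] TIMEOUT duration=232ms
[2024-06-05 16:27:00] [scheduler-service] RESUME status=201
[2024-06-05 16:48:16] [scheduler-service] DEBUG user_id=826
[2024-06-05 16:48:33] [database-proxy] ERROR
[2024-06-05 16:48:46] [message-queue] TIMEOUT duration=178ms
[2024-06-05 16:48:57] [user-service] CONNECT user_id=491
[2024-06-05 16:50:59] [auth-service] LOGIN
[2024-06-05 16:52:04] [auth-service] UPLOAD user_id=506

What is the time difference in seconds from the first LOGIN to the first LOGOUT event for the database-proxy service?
950

To find the time between events:

1. Locate the first LOGIN event for database-proxy: 2024-06-05 16:01:13
2. Locate the first LOGOUT event for database-proxy: 2024-06-05 16:17:03
3. Calculate the difference: 2024-06-05 16:17:03 - 2024-06-05 16:01:13 = 950 seconds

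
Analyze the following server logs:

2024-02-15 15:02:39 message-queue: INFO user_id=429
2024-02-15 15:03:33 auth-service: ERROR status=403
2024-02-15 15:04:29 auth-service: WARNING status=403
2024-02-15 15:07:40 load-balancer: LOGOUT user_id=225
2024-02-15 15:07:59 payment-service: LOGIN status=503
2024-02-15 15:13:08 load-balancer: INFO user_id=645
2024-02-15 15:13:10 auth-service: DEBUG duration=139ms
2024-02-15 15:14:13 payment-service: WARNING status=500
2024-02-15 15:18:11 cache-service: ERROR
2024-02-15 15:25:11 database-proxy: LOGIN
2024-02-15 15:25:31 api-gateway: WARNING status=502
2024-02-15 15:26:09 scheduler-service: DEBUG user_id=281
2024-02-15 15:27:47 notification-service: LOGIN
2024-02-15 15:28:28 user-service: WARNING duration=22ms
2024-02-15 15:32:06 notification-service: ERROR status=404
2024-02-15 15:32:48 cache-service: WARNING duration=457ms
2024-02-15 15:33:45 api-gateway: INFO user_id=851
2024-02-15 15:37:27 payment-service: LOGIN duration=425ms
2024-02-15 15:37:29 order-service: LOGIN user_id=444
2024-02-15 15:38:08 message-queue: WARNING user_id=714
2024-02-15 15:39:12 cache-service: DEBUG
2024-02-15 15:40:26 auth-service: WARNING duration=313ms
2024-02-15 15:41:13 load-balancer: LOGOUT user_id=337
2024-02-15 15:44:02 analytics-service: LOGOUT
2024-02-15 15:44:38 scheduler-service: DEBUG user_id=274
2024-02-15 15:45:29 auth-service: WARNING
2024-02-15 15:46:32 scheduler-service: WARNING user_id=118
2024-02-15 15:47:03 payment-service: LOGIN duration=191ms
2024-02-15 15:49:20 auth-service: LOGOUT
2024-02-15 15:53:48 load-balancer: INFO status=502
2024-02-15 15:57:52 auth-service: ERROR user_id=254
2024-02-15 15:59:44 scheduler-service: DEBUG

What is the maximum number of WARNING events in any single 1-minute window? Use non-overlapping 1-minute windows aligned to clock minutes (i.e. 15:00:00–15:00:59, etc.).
1

To find the burst window:

1. Divide the log period into non-overlapping 1-minute windows starting at 15:00
2. Count WARNING events in each window
3. Find the window with maximum count
4. Maximum events in a window: 1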